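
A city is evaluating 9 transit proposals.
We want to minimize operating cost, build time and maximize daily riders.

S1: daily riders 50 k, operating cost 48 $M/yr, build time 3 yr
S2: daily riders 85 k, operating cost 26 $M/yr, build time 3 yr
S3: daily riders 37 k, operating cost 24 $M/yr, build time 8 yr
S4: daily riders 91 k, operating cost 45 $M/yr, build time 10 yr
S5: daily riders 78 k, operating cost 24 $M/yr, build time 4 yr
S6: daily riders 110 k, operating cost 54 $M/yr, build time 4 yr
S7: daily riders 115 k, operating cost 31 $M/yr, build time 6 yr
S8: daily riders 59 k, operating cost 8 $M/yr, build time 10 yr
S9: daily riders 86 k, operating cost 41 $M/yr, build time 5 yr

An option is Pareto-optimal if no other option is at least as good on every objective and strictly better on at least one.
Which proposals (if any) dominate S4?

S7: daily riders 115≥91, operating cost 31≤45, build time 6≤10 — dominates S4.
Others (S1, S2, S3, S5, S6, S8, S9) are each worse than S4 on at least one objective.

S7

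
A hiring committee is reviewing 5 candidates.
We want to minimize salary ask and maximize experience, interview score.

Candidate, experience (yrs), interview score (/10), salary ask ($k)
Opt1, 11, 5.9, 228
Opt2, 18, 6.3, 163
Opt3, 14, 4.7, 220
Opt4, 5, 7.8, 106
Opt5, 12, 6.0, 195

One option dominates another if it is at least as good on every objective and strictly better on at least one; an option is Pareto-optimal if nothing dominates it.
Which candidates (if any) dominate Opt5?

Opt2: experience 18≥12, interview score 6.3≥6.0, salary ask 163≤195 — dominates Opt5.
Others (Opt1, Opt3, Opt4) are each worse than Opt5 on at least one objective.

Opt2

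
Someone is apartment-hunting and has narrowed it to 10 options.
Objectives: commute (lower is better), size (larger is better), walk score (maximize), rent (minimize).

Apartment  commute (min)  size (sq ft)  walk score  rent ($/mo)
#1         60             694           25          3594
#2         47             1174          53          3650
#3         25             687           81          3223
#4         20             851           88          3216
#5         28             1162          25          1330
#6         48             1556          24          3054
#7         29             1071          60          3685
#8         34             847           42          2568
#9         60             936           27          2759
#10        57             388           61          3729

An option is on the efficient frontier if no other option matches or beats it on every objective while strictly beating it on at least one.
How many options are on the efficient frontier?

#1: dominated by #4 (commute 20≤60, size 851≥694, walk score 88≥25, rent 3216≤3594).
#2: not dominated.
#3: dominated by #4 (commute 20≤25, size 851≥687, walk score 88≥81, rent 3216≤3223).
#4: not dominated (best commute).
#5: not dominated (best rent).
#6: not dominated (best size).
#7: not dominated.
#8: not dominated.
#9: not dominated.
#10: dominated by #3 (commute 25≤57, size 687≥388, walk score 81≥61, rent 3223≤3729).
Pareto-optimal: #2, #4, #5, #6, #7, #8, #9 → 7.

7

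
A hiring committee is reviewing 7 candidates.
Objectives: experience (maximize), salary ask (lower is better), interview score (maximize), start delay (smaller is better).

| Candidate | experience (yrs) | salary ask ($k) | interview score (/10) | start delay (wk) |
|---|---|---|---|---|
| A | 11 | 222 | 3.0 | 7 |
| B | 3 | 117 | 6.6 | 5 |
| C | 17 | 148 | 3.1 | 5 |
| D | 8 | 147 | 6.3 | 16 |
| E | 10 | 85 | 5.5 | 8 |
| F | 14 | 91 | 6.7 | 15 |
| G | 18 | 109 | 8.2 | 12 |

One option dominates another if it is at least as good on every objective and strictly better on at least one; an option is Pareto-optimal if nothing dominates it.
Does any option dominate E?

A: worse on salary ask (222 vs 85).
B: worse on experience (3 vs 10).
C: worse on salary ask (148 vs 85).
D: worse on experience (8 vs 10).
F: worse on salary ask (91 vs 85).
G: worse on salary ask (109 vs 85).
No option is at least as good as E on every objective and strictly better on one.

No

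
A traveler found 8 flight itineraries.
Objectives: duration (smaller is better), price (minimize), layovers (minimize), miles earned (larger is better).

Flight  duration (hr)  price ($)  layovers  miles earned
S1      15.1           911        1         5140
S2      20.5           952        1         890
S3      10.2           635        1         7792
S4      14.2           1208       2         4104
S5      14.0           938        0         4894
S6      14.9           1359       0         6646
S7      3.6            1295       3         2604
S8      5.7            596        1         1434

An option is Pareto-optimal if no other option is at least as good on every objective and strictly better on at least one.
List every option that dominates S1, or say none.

S3: duration 10.2≤15.1, price 635≤911, layovers 1≤1, miles earned 7792≥5140 — dominates S1.
Others (S2, S4, S5, S6, S7, S8) are each worse than S1 on at least one objective.

S3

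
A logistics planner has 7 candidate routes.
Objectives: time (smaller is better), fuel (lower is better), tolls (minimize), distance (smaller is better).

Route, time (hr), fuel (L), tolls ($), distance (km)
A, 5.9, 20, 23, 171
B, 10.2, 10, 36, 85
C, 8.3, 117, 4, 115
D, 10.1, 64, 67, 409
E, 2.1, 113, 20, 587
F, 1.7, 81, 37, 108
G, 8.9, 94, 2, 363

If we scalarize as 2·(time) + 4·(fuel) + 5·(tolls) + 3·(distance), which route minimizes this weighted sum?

A: 2·5.9 + 4·20 + 5·23 + 3·171 = 719.8
B: 2·10.2 + 4·10 + 5·36 + 3·85 = 495.4
C: 2·8.3 + 4·117 + 5·4 + 3·115 = 849.6
D: 2·10.1 + 4·64 + 5·67 + 3·409 = 1838.2
E: 2·2.1 + 4·113 + 5·20 + 3·587 = 2317.2
F: 2·1.7 + 4·81 + 5·37 + 3·108 = 836.4
G: 2·8.9 + 4·94 + 5·2 + 3·363 = 1492.8
Lowest: B at 495.4.

B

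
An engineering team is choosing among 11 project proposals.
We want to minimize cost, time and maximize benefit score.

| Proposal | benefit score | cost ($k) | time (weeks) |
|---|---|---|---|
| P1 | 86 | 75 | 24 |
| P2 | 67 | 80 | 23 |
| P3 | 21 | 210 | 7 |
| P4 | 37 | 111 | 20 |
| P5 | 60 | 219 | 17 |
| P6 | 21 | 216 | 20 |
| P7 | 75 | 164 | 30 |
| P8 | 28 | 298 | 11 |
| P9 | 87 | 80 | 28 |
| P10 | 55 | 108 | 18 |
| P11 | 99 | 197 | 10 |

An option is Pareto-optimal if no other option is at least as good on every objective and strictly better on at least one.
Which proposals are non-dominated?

P1: not dominated (best cost).
P2: not dominated.
P3: not dominated (best time).
P4: dominated by P10 (benefit score 55≥37, cost 108≤111, time 18≤20).
P5: dominated by P11 (benefit score 99≥60, cost 197≤219, time 10≤17).
P6: dominated by P3 (benefit score 21≥21, cost 210≤216, time 7≤20).
P7: dominated by P1 (benefit score 86≥75, cost 75≤164, time 24≤30).
P8: dominated by P11 (benefit score 99≥28, cost 197≤298, time 10≤11).
P9: not dominated.
P10: not dominated.
P11: not dominated (best benefit score).

P1, P2, P3, P9, P10, P11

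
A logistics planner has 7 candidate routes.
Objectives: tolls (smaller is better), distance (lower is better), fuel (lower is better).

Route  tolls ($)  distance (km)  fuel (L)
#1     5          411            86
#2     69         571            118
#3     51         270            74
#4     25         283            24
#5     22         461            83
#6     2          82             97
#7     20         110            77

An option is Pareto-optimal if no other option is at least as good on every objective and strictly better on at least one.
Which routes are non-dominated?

#1: not dominated.
#2: dominated by #1 (tolls 5≤69, distance 411≤571, fuel 86≤118).
#3: not dominated.
#4: not dominated (best fuel).
#5: dominated by #7 (tolls 20≤22, distance 110≤461, fuel 77≤83).
#6: not dominated (best tolls).
#7: not dominated.

#1, #3, #4, #6, #7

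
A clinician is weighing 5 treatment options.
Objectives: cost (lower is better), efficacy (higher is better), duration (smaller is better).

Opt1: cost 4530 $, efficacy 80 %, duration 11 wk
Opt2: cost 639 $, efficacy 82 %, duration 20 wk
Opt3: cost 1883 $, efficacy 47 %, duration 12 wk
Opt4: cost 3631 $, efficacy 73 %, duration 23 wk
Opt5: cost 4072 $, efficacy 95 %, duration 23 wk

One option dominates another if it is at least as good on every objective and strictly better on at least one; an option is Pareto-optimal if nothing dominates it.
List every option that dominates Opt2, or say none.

Opt1: worse on cost (4530 vs 639).
Opt3: worse on cost (1883 vs 639).
Opt4: worse on cost (3631 vs 639).
Opt5: worse on cost (4072 vs 639).
No option dominates Opt2.

none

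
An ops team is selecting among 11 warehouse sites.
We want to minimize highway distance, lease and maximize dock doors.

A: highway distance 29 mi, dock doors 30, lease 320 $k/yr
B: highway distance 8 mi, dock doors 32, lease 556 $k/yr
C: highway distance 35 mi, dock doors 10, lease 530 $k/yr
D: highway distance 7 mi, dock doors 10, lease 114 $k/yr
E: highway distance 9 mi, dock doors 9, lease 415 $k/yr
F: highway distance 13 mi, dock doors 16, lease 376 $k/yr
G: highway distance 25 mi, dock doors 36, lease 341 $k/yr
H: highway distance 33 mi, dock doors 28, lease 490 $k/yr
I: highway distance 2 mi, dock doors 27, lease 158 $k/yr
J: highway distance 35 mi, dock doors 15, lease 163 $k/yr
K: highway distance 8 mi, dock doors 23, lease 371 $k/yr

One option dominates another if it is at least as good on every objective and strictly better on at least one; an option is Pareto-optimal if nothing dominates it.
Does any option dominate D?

No

A: worse on highway distance (29 vs 7).
B: worse on highway distance (8 vs 7).
C: worse on highway distance (35 vs 7).
E: worse on highway distance (9 vs 7).
F: worse on highway distance (13 vs 7).
G: worse on highway distance (25 vs 7).
H: worse on highway distance (33 vs 7).
I: worse on lease (158 vs 114).
J: worse on highway distance (35 vs 7).
K: worse on highway distance (8 vs 7).
No option is at least as good as D on every objective and strictly better on one.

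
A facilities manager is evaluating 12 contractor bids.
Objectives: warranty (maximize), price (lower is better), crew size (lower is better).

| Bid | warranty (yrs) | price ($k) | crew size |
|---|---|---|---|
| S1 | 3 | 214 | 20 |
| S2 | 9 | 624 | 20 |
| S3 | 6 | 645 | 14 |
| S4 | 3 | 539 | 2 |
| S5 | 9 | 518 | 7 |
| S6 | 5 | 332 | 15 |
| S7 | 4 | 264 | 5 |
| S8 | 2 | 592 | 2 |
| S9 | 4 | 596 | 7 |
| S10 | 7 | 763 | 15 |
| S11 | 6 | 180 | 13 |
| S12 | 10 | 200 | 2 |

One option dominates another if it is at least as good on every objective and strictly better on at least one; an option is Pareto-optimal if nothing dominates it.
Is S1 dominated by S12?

Yes

S12 vs S1: warranty 10≥3, price 200≤214, crew size 2≤20 — S12 is at least as good on every objective with at least one strict improvement.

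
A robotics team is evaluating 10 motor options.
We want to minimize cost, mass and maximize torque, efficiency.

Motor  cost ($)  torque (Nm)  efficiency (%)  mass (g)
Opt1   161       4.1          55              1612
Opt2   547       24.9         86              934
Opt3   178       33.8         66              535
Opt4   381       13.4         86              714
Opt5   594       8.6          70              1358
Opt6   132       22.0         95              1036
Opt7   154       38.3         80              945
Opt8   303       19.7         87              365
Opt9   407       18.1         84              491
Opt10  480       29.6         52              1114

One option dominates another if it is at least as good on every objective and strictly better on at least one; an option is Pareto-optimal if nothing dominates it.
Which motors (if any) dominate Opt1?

Opt6: cost 132≤161, torque 22.0≥4.1, efficiency 95≥55, mass 1036≤1612 — dominates Opt1.
Opt7: cost 154≤161, torque 38.3≥4.1, efficiency 80≥55, mass 945≤1612 — dominates Opt1.
Others (Opt2, Opt3, Opt4, Opt5, Opt8, Opt9, Opt10) are each worse than Opt1 on at least one objective.

Opt6, Opt7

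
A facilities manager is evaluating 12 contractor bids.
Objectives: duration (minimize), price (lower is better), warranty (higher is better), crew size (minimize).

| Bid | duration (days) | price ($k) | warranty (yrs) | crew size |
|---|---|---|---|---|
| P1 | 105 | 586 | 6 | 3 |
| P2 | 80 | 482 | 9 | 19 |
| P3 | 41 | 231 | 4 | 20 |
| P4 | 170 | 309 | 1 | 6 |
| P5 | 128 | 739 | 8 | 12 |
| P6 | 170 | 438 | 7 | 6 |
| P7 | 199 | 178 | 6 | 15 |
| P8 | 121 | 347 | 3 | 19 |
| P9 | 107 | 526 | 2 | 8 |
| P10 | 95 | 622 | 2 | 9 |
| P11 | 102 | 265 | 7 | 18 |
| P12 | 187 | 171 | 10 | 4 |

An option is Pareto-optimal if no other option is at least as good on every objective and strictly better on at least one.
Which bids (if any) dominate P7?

P12: duration 187≤199, price 171≤178, warranty 10≥6, crew size 4≤15 — dominates P7.
Others (P1, P2, P3, P4, P5, P6, P8, P9, P10, P11) are each worse than P7 on at least one objective.

P12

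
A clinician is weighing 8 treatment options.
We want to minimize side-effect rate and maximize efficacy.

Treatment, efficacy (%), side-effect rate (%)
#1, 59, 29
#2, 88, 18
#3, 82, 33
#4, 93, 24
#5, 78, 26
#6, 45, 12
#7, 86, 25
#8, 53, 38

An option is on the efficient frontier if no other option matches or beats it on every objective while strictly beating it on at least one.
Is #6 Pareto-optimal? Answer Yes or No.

#1: worse on side-effect rate (29 vs 12).
#2: worse on side-effect rate (18 vs 12).
#3: worse on side-effect rate (33 vs 12).
#4: worse on side-effect rate (24 vs 12).
#5: worse on side-effect rate (26 vs 12).
#7: worse on side-effect rate (25 vs 12).
#8: worse on side-effect rate (38 vs 12).
No option is at least as good as #6 on every objective and strictly better on one.

Yes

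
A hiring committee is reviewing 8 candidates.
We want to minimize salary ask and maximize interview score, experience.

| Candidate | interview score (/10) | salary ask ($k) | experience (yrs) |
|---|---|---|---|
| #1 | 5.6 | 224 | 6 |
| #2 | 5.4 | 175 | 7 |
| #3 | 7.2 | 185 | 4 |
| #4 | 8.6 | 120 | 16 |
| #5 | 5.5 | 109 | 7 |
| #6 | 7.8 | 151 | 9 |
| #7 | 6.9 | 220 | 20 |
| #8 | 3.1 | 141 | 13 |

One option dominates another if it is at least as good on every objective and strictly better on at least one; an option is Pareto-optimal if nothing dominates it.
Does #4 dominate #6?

Yes

#4 vs #6: interview score 8.6≥7.8, salary ask 120≤151, experience 16≥9 — #4 is at least as good on every objective with at least one strict improvement.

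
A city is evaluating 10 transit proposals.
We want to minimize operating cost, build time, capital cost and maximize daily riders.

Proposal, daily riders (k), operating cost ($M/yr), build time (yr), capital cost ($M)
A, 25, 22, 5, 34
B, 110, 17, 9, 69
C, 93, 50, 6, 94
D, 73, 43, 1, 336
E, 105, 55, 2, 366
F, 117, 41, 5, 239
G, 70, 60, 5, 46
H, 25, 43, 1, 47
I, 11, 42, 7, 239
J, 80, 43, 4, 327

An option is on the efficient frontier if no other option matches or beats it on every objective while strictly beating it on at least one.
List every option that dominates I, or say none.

A, F

A: daily riders 25≥11, operating cost 22≤42, build time 5≤7, capital cost 34≤239 — dominates I.
F: daily riders 117≥11, operating cost 41≤42, build time 5≤7, capital cost 239≤239 — dominates I.
Others (B, C, D, E, G, H, J) are each worse than I on at least one objective.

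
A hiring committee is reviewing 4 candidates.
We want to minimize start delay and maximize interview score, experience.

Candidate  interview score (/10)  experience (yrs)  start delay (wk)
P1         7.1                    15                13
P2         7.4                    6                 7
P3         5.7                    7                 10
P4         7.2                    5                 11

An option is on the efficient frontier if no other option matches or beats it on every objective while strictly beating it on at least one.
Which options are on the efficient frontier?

P1, P2, P3

P1: not dominated (best experience).
P2: not dominated (best interview score).
P3: not dominated.
P4: dominated by P2 (interview score 7.4≥7.2, experience 6≥5, start delay 7≤11).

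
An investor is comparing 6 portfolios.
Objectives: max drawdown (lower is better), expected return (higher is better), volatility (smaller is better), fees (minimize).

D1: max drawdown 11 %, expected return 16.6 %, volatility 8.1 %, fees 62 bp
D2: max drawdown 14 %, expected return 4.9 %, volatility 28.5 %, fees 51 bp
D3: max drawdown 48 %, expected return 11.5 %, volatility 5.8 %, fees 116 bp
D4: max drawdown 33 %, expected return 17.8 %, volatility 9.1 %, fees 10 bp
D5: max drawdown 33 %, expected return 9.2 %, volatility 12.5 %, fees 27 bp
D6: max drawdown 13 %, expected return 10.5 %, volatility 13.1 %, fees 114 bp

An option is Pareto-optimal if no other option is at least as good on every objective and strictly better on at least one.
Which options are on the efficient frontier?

D1: not dominated (best max drawdown).
D2: not dominated.
D3: not dominated (best volatility).
D4: not dominated (best expected return).
D5: dominated by D4 (max drawdown 33≤33, expected return 17.8≥9.2, volatility 9.1≤12.5, fees 10≤27).
D6: dominated by D1 (max drawdown 11≤13, expected return 16.6≥10.5, volatility 8.1≤13.1, fees 62≤114).

D1, D2, D3, D4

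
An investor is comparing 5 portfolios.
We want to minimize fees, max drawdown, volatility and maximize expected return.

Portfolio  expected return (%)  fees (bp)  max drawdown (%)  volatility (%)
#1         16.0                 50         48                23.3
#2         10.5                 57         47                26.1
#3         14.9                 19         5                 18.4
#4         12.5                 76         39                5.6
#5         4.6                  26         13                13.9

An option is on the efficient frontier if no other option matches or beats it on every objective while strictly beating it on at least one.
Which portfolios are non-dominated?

#1: not dominated (best expected return).
#2: dominated by #3 (expected return 14.9≥10.5, fees 19≤57, max drawdown 5≤47, volatility 18.4≤26.1).
#3: not dominated (best fees).
#4: not dominated (best volatility).
#5: not dominated.

#1, #3, #4, #5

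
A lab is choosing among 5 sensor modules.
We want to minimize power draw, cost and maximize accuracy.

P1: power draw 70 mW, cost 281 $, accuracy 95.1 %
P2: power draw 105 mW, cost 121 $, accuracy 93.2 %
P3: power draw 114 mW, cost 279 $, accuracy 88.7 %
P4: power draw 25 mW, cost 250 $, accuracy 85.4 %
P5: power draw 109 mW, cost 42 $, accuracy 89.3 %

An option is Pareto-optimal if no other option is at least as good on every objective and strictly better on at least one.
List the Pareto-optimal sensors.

P1, P2, P4, P5

P1: not dominated (best accuracy).
P2: not dominated.
P3: dominated by P2 (power draw 105≤114, cost 121≤279, accuracy 93.2≥88.7).
P4: not dominated (best power draw).
P5: not dominated (best cost).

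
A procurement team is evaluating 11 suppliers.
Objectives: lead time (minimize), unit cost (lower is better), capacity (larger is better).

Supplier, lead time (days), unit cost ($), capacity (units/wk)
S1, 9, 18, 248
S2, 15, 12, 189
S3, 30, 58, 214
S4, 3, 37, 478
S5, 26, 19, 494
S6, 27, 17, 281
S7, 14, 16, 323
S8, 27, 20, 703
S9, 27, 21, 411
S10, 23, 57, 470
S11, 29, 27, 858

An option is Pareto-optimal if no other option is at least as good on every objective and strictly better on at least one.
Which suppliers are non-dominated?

S1: not dominated.
S2: not dominated (best unit cost).
S3: dominated by S1 (lead time 9≤30, unit cost 18≤58, capacity 248≥214).
S4: not dominated (best lead time).
S5: not dominated.
S6: dominated by S7 (lead time 14≤27, unit cost 16≤17, capacity 323≥281).
S7: not dominated.
S8: not dominated.
S9: dominated by S5 (lead time 26≤27, unit cost 19≤21, capacity 494≥411).
S10: dominated by S4 (lead time 3≤23, unit cost 37≤57, capacity 478≥470).
S11: not dominated (best capacity).

S1, S2, S4, S5, S7, S8, S11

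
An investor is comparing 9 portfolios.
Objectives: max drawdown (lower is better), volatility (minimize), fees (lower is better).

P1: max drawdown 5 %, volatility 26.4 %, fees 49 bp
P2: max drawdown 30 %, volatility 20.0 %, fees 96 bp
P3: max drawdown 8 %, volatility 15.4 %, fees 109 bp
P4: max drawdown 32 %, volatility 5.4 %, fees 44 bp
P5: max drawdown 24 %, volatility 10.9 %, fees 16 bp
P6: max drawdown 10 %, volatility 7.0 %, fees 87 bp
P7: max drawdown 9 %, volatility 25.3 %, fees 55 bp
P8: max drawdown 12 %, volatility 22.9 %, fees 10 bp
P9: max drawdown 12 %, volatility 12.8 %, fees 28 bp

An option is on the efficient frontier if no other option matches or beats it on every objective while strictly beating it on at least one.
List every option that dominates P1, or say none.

P2: worse on max drawdown (30 vs 5).
P3: worse on max drawdown (8 vs 5).
P4: worse on max drawdown (32 vs 5).
P5: worse on max drawdown (24 vs 5).
P6: worse on max drawdown (10 vs 5).
P7: worse on max drawdown (9 vs 5).
P8: worse on max drawdown (12 vs 5).
P9: worse on max drawdown (12 vs 5).
No option dominates P1.

none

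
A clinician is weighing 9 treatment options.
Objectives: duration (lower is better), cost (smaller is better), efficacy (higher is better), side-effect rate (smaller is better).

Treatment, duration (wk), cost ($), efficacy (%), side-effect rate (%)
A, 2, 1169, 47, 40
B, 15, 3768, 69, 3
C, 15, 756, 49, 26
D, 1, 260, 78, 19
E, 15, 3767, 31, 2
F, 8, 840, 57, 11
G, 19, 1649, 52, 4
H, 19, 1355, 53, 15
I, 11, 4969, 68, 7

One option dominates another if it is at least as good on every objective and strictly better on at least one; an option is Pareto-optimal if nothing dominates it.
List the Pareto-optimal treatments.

B, D, E, F, G, I

A: dominated by D (duration 1≤2, cost 260≤1169, efficacy 78≥47, side-effect rate 19≤40).
B: not dominated.
C: dominated by D (duration 1≤15, cost 260≤756, efficacy 78≥49, side-effect rate 19≤26).
D: not dominated (best duration).
E: not dominated (best side-effect rate).
F: not dominated.
G: not dominated.
H: dominated by F (duration 8≤19, cost 840≤1355, efficacy 57≥53, side-effect rate 11≤15).
I: not dominated.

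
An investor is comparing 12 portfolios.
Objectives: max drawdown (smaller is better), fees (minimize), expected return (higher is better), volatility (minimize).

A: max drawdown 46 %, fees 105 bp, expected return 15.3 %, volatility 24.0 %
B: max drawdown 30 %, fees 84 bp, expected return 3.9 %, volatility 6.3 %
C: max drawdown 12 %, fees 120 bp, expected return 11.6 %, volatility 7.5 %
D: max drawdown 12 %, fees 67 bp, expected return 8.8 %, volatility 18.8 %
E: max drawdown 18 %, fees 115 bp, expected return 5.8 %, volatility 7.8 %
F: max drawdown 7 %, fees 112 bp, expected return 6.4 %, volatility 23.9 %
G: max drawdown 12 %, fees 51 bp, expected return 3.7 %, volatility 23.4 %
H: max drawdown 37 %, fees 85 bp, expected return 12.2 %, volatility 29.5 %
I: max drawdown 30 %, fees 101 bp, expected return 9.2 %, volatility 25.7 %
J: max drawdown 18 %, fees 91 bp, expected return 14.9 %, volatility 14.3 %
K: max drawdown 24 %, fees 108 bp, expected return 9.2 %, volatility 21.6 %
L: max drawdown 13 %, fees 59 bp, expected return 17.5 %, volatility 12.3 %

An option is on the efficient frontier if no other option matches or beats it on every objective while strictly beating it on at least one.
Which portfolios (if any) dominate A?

L

L: max drawdown 13≤46, fees 59≤105, expected return 17.5≥15.3, volatility 12.3≤24.0 — dominates A.
Others (B, C, D, E, F, G, H, I, J, K) are each worse than A on at least one objective.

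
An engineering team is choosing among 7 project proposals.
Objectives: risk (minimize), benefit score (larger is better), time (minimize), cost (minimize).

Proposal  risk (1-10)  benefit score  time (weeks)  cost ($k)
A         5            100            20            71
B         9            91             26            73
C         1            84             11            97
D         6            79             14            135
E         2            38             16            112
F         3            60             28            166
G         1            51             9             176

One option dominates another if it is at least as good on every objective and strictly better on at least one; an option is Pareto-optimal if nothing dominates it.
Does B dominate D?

B vs D: B is worse on risk (9 vs 6), so it does not dominate D.

No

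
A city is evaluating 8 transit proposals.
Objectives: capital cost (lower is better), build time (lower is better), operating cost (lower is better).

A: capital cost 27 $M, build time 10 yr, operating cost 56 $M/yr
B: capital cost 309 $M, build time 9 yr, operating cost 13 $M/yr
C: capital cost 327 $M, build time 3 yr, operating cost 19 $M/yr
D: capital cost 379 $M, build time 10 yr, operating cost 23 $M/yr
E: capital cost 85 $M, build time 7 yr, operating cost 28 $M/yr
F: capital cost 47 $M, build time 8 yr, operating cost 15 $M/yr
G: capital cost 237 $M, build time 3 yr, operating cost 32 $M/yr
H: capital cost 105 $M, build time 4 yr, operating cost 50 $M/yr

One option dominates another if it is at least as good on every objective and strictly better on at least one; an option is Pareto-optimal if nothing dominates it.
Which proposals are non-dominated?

A, B, C, E, F, G, H

A: not dominated (best capital cost).
B: not dominated (best operating cost).
C: not dominated.
D: dominated by B (capital cost 309≤379, build time 9≤10, operating cost 13≤23).
E: not dominated.
F: not dominated.
G: not dominated.
H: not dominated.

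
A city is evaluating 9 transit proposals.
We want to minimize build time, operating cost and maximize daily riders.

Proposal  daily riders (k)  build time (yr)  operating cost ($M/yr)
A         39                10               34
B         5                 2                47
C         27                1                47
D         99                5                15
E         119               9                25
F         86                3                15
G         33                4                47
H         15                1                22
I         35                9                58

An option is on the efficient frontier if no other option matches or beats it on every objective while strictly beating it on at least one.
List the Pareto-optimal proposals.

C, D, E, F, H

A: dominated by D (daily riders 99≥39, build time 5≤10, operating cost 15≤34).
B: dominated by C (daily riders 27≥5, build time 1≤2, operating cost 47≤47).
C: not dominated.
D: not dominated.
E: not dominated (best daily riders).
F: not dominated.
G: dominated by F (daily riders 86≥33, build time 3≤4, operating cost 15≤47).
H: not dominated.
I: dominated by D (daily riders 99≥35, build time 5≤9, operating cost 15≤58).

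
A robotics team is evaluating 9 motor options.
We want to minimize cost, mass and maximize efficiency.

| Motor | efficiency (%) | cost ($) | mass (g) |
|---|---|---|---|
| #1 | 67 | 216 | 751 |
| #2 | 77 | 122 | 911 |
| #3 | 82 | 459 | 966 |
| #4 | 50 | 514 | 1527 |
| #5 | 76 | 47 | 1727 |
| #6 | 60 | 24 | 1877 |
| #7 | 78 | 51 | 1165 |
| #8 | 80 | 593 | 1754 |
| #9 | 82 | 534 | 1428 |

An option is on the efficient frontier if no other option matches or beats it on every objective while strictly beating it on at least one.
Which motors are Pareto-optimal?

#1: not dominated (best mass).
#2: not dominated.
#3: not dominated.
#4: dominated by #1 (efficiency 67≥50, cost 216≤514, mass 751≤1527).
#5: not dominated.
#6: not dominated (best cost).
#7: not dominated.
#8: dominated by #3 (efficiency 82≥80, cost 459≤593, mass 966≤1754).
#9: dominated by #3 (efficiency 82≥82, cost 459≤534, mass 966≤1428).

#1, #2, #3, #5, #6, #7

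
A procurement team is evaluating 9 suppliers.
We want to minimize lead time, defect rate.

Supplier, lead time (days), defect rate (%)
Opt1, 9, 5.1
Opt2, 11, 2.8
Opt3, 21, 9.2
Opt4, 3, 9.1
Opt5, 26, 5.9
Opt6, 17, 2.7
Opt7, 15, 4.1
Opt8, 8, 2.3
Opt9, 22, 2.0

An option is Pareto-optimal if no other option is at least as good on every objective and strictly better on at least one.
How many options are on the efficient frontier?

3

Opt1: dominated by Opt8 (lead time 8≤9, defect rate 2.3≤5.1).
Opt2: dominated by Opt8 (lead time 8≤11, defect rate 2.3≤2.8).
Opt3: dominated by Opt1 (lead time 9≤21, defect rate 5.1≤9.2).
Opt4: not dominated (best lead time).
Opt5: dominated by Opt1 (lead time 9≤26, defect rate 5.1≤5.9).
Opt6: dominated by Opt8 (lead time 8≤17, defect rate 2.3≤2.7).
Opt7: dominated by Opt2 (lead time 11≤15, defect rate 2.8≤4.1).
Opt8: not dominated.
Opt9: not dominated (best defect rate).
Pareto-optimal: Opt4, Opt8, Opt9 → 3.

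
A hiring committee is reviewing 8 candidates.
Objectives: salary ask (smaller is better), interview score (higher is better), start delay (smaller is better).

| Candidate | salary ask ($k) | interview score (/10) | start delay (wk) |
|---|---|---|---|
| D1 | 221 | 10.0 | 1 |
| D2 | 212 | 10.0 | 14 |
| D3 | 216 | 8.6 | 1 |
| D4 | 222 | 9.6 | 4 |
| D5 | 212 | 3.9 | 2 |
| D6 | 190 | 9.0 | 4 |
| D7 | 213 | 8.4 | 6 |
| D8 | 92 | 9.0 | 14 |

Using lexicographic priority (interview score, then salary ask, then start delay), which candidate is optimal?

First maximize interview score: best is 10.0, kept {D1, D2}.
Then minimize salary ask: best is 212, kept {D2}.

D2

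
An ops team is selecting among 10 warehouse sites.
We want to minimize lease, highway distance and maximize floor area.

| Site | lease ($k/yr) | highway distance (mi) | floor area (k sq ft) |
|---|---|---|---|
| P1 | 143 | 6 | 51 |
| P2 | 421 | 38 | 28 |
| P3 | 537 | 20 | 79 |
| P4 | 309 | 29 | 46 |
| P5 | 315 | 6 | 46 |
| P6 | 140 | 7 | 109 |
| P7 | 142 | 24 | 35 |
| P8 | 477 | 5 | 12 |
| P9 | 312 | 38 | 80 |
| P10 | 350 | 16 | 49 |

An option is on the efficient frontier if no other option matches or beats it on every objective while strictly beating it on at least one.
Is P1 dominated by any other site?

P2: worse on lease (421 vs 143).
P3: worse on lease (537 vs 143).
P4: worse on lease (309 vs 143).
P5: worse on lease (315 vs 143).
P6: worse on highway distance (7 vs 6).
P7: worse on highway distance (24 vs 6).
P8: worse on lease (477 vs 143).
P9: worse on lease (312 vs 143).
P10: worse on lease (350 vs 143).
No option is at least as good as P1 on every objective and strictly better on one.

No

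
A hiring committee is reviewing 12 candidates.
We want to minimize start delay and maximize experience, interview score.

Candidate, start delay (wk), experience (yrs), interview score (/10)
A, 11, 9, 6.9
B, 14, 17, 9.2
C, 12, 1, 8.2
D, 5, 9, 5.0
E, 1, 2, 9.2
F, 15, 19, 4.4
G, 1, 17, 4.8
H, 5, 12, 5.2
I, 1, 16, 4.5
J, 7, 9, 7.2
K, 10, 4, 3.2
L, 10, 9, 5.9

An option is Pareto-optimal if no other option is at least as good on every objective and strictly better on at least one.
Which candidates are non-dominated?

A: dominated by J (start delay 7≤11, experience 9≥9, interview score 7.2≥6.9).
B: not dominated.
C: dominated by E (start delay 1≤12, experience 2≥1, interview score 9.2≥8.2).
D: dominated by H (start delay 5≤5, experience 12≥9, interview score 5.2≥5.0).
E: not dominated.
F: not dominated (best experience).
G: not dominated.
H: not dominated.
I: dominated by G (start delay 1≤1, experience 17≥16, interview score 4.8≥4.5).
J: not dominated.
K: dominated by D (start delay 5≤10, experience 9≥4, interview score 5.0≥3.2).
L: dominated by J (start delay 7≤10, experience 9≥9, interview score 7.2≥5.9).

B, E, F, G, H, J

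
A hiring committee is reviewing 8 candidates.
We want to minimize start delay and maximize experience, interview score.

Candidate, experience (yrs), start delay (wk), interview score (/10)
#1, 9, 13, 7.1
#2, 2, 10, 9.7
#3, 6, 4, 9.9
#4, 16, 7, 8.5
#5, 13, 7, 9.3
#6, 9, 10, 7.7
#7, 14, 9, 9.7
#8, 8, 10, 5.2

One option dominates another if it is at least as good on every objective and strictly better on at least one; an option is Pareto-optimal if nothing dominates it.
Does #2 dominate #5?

#2 vs #5: #2 is worse on experience (2 vs 13), so it does not dominate #5.

No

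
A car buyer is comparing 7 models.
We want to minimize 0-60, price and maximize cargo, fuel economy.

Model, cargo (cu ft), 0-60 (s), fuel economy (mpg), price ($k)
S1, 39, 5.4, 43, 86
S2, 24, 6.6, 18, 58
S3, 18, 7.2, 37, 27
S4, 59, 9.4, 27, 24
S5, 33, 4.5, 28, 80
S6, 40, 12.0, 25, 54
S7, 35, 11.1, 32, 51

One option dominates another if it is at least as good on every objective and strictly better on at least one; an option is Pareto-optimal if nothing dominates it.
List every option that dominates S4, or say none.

S1: worse on cargo (39 vs 59).
S2: worse on cargo (24 vs 59).
S3: worse on cargo (18 vs 59).
S5: worse on cargo (33 vs 59).
S6: worse on cargo (40 vs 59).
S7: worse on cargo (35 vs 59).
No option dominates S4.

none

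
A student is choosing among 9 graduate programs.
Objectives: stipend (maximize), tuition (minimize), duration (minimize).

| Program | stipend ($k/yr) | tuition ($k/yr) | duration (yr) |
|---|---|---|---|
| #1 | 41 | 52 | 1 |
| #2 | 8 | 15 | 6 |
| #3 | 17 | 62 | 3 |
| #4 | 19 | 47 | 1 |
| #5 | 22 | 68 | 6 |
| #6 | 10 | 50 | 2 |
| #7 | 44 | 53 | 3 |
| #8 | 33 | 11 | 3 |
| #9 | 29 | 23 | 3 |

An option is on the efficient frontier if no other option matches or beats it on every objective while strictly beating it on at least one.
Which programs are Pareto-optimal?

#1: not dominated.
#2: dominated by #8 (stipend 33≥8, tuition 11≤15, duration 3≤6).
#3: dominated by #1 (stipend 41≥17, tuition 52≤62, duration 1≤3).
#4: not dominated.
#5: dominated by #1 (stipend 41≥22, tuition 52≤68, duration 1≤6).
#6: dominated by #4 (stipend 19≥10, tuition 47≤50, duration 1≤2).
#7: not dominated (best stipend).
#8: not dominated (best tuition).
#9: dominated by #8 (stipend 33≥29, tuition 11≤23, duration 3≤3).

#1, #4, #7, #8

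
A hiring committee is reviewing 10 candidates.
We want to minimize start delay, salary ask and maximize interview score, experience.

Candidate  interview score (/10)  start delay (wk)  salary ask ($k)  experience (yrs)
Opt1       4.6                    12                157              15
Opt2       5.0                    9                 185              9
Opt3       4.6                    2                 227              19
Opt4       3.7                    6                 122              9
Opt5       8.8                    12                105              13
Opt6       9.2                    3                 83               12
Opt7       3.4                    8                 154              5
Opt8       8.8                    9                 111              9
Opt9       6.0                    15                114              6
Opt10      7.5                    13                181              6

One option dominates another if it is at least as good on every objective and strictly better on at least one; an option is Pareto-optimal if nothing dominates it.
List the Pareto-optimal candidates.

Opt1: not dominated.
Opt2: dominated by Opt6 (interview score 9.2≥5.0, start delay 3≤9, salary ask 83≤185, experience 12≥9).
Opt3: not dominated (best start delay).
Opt4: dominated by Opt6 (interview score 9.2≥3.7, start delay 3≤6, salary ask 83≤122, experience 12≥9).
Opt5: not dominated.
Opt6: not dominated (best interview score).
Opt7: dominated by Opt4 (interview score 3.7≥3.4, start delay 6≤8, salary ask 122≤154, experience 9≥5).
Opt8: dominated by Opt6 (interview score 9.2≥8.8, start delay 3≤9, salary ask 83≤111, experience 12≥9).
Opt9: dominated by Opt5 (interview score 8.8≥6.0, start delay 12≤15, salary ask 105≤114, experience 13≥6).
Opt10: dominated by Opt5 (interview score 8.8≥7.5, start delay 12≤13, salary ask 105≤181, experience 13≥6).

Opt1, Opt3, Opt5, Opt6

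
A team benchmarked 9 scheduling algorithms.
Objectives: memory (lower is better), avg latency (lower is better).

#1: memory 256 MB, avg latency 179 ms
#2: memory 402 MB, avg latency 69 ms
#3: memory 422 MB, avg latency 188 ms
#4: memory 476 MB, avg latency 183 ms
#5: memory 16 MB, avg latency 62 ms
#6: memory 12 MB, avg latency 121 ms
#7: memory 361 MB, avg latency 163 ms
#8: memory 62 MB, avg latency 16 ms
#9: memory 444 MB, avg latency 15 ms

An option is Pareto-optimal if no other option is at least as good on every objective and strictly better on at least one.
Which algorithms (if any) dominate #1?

#5: memory 16≤256, avg latency 62≤179 — dominates #1.
#6: memory 12≤256, avg latency 121≤179 — dominates #1.
#8: memory 62≤256, avg latency 16≤179 — dominates #1.
Others (#2, #3, #4, #7, #9) are each worse than #1 on at least one objective.

#5, #6, #8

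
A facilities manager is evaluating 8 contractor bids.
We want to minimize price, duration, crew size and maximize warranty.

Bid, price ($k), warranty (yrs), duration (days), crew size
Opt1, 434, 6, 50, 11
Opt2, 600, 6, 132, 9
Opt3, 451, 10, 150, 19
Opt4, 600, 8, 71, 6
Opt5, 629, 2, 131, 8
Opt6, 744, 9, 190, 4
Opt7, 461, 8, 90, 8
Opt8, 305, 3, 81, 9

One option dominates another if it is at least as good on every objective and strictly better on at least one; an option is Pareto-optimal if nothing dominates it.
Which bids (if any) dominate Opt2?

Opt4, Opt7

Opt4: price 600≤600, warranty 8≥6, duration 71≤132, crew size 6≤9 — dominates Opt2.
Opt7: price 461≤600, warranty 8≥6, duration 90≤132, crew size 8≤9 — dominates Opt2.
Others (Opt1, Opt3, Opt5, Opt6, Opt8) are each worse than Opt2 on at least one objective.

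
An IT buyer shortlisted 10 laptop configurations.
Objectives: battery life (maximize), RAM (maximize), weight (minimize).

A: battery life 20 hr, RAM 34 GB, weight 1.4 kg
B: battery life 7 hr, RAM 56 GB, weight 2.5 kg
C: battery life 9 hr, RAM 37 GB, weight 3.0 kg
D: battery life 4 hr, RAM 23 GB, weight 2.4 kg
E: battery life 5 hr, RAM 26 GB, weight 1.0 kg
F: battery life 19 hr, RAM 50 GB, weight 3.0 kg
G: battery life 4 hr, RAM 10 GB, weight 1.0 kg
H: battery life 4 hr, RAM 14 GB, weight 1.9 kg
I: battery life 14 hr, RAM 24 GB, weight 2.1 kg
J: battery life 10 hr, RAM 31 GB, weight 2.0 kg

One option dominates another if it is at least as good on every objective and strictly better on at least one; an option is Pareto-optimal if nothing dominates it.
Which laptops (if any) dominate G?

E: battery life 5≥4, RAM 26≥10, weight 1.0≤1.0 — dominates G.
Others (A, B, C, D, F, H, I, J) are each worse than G on at least one objective.

E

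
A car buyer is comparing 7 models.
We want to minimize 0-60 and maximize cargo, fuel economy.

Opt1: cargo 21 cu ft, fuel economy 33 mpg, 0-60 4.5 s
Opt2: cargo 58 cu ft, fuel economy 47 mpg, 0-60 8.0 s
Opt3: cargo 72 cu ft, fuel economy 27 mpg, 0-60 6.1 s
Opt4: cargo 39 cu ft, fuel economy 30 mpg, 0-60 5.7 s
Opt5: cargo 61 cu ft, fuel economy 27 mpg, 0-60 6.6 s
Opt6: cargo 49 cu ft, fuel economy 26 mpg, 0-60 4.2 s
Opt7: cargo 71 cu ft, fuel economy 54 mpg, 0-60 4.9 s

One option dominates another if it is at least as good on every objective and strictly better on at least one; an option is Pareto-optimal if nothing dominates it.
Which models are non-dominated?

Opt1, Opt3, Opt6, Opt7

Opt1: not dominated.
Opt2: dominated by Opt7 (cargo 71≥58, fuel economy 54≥47, 0-60 4.9≤8.0).
Opt3: not dominated (best cargo).
Opt4: dominated by Opt7 (cargo 71≥39, fuel economy 54≥30, 0-60 4.9≤5.7).
Opt5: dominated by Opt3 (cargo 72≥61, fuel economy 27≥27, 0-60 6.1≤6.6).
Opt6: not dominated (best 0-60).
Opt7: not dominated (best fuel economy).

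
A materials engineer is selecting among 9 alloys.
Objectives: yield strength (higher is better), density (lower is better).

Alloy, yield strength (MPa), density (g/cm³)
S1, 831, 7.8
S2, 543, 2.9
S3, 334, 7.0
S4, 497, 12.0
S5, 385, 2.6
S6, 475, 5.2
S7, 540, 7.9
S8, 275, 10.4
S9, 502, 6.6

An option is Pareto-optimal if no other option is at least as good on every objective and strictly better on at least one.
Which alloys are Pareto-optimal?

S1, S2, S5

S1: not dominated (best yield strength).
S2: not dominated.
S3: dominated by S2 (yield strength 543≥334, density 2.9≤7.0).
S4: dominated by S1 (yield strength 831≥497, density 7.8≤12.0).
S5: not dominated (best density).
S6: dominated by S2 (yield strength 543≥475, density 2.9≤5.2).
S7: dominated by S1 (yield strength 831≥540, density 7.8≤7.9).
S8: dominated by S1 (yield strength 831≥275, density 7.8≤10.4).
S9: dominated by S2 (yield strength 543≥502, density 2.9≤6.6).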